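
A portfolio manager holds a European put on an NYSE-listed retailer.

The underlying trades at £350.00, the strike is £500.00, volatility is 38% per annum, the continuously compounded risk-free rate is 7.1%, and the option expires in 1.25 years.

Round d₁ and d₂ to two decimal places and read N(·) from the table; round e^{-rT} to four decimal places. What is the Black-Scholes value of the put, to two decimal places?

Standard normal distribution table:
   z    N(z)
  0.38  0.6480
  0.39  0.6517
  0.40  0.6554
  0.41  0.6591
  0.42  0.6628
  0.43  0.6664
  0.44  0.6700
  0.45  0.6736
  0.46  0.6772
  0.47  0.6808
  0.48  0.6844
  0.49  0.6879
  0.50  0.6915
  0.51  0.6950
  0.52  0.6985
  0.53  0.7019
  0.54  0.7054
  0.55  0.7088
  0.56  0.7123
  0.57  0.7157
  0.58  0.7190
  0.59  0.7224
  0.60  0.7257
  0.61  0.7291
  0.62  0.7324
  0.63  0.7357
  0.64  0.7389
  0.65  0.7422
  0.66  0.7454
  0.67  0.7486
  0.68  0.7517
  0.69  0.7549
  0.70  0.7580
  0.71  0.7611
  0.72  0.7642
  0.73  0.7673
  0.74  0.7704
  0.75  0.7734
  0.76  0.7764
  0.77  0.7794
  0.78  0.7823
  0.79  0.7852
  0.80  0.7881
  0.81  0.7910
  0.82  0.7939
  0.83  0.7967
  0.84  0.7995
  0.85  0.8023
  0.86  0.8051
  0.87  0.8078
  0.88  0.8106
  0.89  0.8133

σ√T = 0.38 × 1.1180 = 0.4249
d₁ = [ln(350/500) + (0.071 + 0.38²/2)·1.25] / 0.4249 = [-0.3567 + 0.1790] / 0.4249 = -0.4182 ⇒ -0.42
d₂ = d₁ − σ√T = -0.4182 − 0.4249 = -0.8431 ⇒ -0.84
e^(−rT) = e^(−0.071·1.25) = 0.9151
N(−d₂) = N(0.84) = 0.7995;  N(−d₁) = N(0.42) = 0.6628
P = 500·0.9151·0.7995 − 350·0.6628 = 365.8112 − 231.9800 = 133.8312

£133.83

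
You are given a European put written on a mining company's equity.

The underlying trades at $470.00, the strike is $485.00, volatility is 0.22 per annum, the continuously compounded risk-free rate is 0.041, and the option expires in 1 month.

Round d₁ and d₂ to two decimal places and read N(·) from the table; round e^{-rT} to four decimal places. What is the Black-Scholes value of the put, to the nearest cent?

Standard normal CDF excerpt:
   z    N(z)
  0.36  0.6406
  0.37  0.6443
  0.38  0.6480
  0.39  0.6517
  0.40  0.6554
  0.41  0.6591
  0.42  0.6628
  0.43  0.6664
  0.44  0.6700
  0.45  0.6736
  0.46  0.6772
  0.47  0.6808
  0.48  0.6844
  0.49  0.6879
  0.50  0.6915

σ√T = 0.22·√0.08333 = 0.0635
d₁ = [ln(470/485) + (0.041 + ½·0.22²)·0.08333] / (σ√T) = (-0.0314 + 0.0054) / 0.0635 = -0.4091 ⇒ -0.41
d₂ = -0.4091 − 0.0635 = -0.4726 ⇒ -0.47
exp(−rT) = exp(−0.041·0.08333) = 0.9966
N(−d₂) = N(0.47) = 0.6808;  N(−d₁) = N(0.41) = 0.6591
P = 485·0.9966·0.6808 − 470·0.6591 = 329.0654 − 309.7770 = 19.2884

$19.29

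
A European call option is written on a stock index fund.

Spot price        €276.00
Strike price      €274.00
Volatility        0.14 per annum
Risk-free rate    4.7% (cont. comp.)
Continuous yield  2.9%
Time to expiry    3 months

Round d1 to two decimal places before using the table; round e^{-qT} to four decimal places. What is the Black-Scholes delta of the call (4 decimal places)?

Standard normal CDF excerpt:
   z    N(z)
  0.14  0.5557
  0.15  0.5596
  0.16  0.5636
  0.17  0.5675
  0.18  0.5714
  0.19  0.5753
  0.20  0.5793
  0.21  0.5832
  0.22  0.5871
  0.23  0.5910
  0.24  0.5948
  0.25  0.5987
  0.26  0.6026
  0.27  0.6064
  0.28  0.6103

σ√T = 0.14·√0.25 = 0.0700
d₁ = [ln(276/274) + (0.047 − 0.029 + 0.14²/2)·0.25] / 0.0700 = [0.0073 + 0.0069] / 0.0700 = 0.2032 which rounds to 0.20
N(d₁) = N(0.20) = 0.5793
Δ_call = exp(−qT)·N(d₁) = 0.9928·0.5793 = 0.5751

0.5751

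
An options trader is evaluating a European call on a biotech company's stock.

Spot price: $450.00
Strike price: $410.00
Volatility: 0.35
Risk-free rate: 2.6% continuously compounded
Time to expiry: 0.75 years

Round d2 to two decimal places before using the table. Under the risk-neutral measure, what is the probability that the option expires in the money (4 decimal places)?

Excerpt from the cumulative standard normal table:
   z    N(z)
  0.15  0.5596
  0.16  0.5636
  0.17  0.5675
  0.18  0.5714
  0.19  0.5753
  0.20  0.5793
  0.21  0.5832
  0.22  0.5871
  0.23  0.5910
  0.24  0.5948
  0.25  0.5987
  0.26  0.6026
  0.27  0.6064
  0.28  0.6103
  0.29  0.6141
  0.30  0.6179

0.5871

T = 0.75;  σ√T = 0.3031
ln(S/K) + (r + σ²/2)T = ln(450/410) + (0.026 + 0.35²/2)·0.75 = 0.0931 + 0.0654 = 0.1585
d₁ = 0.1585 / 0.3031 = 0.5230 which rounds to 0.52
d₂ = d₁ − σ√T = 0.5230 − 0.3031 = 0.2199 which rounds to 0.22
Pr(exercise) under Q = N(d₂) = 0.5871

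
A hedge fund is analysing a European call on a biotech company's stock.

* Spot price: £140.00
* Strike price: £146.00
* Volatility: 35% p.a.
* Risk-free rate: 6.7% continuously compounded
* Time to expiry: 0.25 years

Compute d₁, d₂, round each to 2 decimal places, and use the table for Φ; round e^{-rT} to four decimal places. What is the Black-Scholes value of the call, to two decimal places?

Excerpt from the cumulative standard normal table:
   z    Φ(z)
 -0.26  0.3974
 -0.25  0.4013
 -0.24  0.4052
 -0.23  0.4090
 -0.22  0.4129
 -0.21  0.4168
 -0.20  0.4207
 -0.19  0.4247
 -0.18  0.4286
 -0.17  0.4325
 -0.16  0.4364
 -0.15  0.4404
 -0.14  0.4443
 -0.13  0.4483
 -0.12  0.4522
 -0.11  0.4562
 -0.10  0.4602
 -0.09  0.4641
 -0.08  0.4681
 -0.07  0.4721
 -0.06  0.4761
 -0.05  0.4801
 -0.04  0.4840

σ√T = 0.35·√0.25 = 0.1750
d₁ = [ln(140/146) + (0.067 + 0.35²/2)·0.25] / 0.1750 = [-0.0420 + 0.0321] / 0.1750 = -0.0566 ≈ -0.06
d₂ = d₁ − σ√T = -0.0566 − 0.1750 = -0.2316 ≈ -0.23
exp(−rT) = exp(−0.067·0.25) = 0.9834
N(d₁) = N(-0.06) = 0.4761;  N(d₂) = N(-0.23) = 0.4090
C = 140·0.4761 − 146·0.9834·0.4090 = 66.6540 − 58.7227 = 7.9313

£7.93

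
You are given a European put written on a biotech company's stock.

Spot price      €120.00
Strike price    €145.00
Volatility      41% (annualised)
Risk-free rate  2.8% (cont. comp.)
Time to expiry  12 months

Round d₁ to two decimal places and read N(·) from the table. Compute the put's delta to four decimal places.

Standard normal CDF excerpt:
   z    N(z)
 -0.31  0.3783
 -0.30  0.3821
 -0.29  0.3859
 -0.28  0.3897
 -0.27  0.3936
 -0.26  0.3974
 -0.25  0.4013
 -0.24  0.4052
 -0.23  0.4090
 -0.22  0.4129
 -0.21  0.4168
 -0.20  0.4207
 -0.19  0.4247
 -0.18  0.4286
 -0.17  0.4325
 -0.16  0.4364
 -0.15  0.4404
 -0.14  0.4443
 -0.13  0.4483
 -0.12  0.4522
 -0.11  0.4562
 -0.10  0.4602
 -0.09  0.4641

-0.5753

T = 1;  σ√T = 0.4100
d₁ = [ln(120/145) + (0.028 + 0.41²/2)·1] / 0.4100 = [-0.1892 + 0.1120] / 0.4100 = -0.1883 ≈ -0.19
N(d₁) = N(-0.19) = 0.4247
Δ_put = N(d₁) − 1 = 0.4247 − 1 = -0.5753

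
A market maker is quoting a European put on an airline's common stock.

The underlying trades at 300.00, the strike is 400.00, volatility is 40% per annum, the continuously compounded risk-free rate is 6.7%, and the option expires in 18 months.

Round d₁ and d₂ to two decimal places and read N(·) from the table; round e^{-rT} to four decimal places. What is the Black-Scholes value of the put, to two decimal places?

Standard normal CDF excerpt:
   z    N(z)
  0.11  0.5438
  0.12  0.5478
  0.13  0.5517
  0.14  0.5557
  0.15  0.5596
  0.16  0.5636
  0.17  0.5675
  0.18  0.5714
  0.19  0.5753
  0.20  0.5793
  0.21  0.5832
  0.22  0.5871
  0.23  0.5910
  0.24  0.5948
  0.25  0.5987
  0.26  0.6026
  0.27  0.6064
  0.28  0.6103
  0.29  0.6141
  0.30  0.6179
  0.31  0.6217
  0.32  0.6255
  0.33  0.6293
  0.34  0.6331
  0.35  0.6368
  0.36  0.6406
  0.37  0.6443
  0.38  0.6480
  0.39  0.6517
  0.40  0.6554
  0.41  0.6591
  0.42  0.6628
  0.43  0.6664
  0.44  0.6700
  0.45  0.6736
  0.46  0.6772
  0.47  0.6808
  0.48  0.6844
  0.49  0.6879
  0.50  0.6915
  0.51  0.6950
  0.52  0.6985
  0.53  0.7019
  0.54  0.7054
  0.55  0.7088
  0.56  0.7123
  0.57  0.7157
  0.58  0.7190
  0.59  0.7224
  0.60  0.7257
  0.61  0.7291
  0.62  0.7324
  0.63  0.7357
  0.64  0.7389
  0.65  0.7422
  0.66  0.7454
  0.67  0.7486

σ√T = 0.4·√1.5 = 0.4899
ln(S/K) + (r + σ²/2)T = ln(300/400) + (0.067 + 0.4²/2)·1.5 = -0.2877 + 0.2205 = -0.0672
d₁ = -0.0672 / 0.4899 = -0.1371 → -0.14
d₂ = d₁ − σ√T = -0.1371 − 0.4899 = -0.6270 → -0.63
e^(−rT) = e^(−0.067·1.5) = 0.9044
N(−d₂) = N(0.63) = 0.7357;  N(−d₁) = N(0.14) = 0.5557
P = 400·0.9044·0.7357 − 300·0.5557 = 266.1468 − 166.7100 = 99.4368

99.44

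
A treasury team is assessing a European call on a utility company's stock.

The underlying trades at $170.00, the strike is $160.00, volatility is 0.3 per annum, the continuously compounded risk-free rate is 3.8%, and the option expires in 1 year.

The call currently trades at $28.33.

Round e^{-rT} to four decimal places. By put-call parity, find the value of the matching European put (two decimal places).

$12.36

e^(−rT) = e^(−0.038·1) = 0.9627
Put-call parity: C − P = S − K·e^(−rT) = 170 − 160·0.9627 = 170 − 154.0320 = 15.9680
P = C − (C − P) = 28.33 − (15.9680) = 12.3620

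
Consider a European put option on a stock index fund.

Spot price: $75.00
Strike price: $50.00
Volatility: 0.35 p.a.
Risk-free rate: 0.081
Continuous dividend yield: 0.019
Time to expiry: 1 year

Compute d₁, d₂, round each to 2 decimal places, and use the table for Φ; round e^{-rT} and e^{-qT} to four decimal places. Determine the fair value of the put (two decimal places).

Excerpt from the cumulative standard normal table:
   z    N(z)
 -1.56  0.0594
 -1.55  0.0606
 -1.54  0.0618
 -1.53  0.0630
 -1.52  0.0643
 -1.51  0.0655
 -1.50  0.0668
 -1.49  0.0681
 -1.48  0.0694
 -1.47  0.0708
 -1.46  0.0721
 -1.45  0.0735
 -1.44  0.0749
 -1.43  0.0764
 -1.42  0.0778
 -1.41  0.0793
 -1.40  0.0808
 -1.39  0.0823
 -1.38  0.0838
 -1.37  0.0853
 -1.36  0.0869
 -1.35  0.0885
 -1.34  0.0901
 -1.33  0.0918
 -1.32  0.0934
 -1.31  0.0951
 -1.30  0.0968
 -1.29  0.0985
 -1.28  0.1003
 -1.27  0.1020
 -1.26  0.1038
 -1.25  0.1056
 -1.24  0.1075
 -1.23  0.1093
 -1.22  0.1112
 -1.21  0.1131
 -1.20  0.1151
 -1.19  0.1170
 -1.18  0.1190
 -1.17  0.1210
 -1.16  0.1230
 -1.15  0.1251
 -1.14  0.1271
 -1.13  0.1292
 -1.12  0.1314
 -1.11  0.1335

$0.85

T = 1;  σ√T = 0.3500
d₁ = [ln(75/50) + (0.081 − 0.019 + 0.35²/2)·1] / 0.3500 = [0.4055 + 0.1232] / 0.3500 = 1.5106 which rounds to 1.51
d₂ = d₁ − σ√T = 1.5106 − 0.3500 = 1.1606 which rounds to 1.16
exp(−qT) = exp(−0.019·1) = 0.9812;  exp(−rT) = exp(−0.081·1) = 0.9222
N(−d₂) = N(-1.16) = 0.1230;  N(−d₁) = N(-1.51) = 0.0655
P = 50·0.9222·0.1230 − 75·0.9812·0.0655 = 5.6715 − 4.8201 = 0.8514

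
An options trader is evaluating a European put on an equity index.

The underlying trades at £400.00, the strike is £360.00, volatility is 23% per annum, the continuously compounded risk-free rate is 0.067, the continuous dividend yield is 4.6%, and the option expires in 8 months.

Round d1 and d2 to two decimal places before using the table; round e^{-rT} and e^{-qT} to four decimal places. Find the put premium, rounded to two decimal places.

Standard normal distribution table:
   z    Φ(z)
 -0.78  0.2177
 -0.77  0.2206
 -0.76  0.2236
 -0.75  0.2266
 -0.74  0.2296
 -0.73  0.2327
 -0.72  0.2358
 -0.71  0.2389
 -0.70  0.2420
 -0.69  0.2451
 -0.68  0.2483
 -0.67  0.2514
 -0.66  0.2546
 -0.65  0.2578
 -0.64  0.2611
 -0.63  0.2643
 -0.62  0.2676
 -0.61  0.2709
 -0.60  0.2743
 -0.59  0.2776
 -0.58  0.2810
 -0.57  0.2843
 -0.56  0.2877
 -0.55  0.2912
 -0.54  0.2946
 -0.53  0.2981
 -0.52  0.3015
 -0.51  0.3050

£11.15

σ√T = 0.23 × 0.8165 = 0.1878
d₁ = [ln(400/360) + (0.067 − 0.046 + 0.23²/2)·0.6667] / 0.1878 = [0.1054 + 0.0316] / 0.1878 = 0.7295 → 0.73
d₂ = d₁ − σ√T = 0.7295 − 0.1878 = 0.5417 → 0.54
e^(−qT) = e^(−0.046·0.6667) = 0.9698;  e^(−rT) = e^(−0.067·0.6667) = 0.9563
P = 360·0.9563·N(-0.54) − 400·0.9698·N(-0.73) = 360·0.9563·0.2946 − 400·0.9698·0.2327 = 101.4214 − 90.2690 = 11.1524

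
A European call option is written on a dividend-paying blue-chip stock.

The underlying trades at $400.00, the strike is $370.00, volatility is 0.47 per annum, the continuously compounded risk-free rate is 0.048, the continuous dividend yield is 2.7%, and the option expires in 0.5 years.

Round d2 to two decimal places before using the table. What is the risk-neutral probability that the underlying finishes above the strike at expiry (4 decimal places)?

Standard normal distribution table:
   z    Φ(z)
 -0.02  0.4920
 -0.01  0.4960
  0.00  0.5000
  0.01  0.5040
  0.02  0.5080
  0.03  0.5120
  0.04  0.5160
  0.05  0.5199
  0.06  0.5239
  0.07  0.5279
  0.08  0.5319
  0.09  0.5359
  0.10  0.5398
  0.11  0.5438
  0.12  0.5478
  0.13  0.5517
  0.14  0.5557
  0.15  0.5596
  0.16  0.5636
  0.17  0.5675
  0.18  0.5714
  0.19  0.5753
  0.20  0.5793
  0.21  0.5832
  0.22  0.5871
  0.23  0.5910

0.5398

T = 0.5;  σ√T = 0.3323
d₁ = [ln(400/370) + (0.048 − 0.027 + 0.47²/2)·0.5] / 0.3323 = [0.0780 + 0.0657] / 0.3323 = 0.4323 ≈ 0.43
d₂ = d₁ − σ√T = 0.4323 − 0.3323 = 0.1000 ≈ 0.10
Pr(exercise) under Q = N(d₂) = 0.5398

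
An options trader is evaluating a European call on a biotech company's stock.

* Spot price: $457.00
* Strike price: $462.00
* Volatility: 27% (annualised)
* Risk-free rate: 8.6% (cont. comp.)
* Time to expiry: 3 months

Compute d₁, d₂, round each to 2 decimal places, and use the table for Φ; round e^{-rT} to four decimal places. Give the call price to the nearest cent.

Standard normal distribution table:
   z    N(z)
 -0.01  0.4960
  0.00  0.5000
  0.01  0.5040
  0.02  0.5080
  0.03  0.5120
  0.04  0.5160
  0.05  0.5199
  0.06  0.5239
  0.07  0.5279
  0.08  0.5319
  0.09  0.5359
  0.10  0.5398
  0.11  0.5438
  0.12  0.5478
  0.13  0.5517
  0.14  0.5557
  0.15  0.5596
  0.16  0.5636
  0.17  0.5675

$27.85

T = 0.25;  σ√T = 0.1350
ln(S/K) + (r + σ²/2)T = ln(457/462) + (0.086 + 0.27²/2)·0.25 = -0.0109 + 0.0306 = 0.0197
d₁ = 0.0197 / 0.1350 = 0.1462 which rounds to 0.15
d₂ = d₁ − σ√T = 0.1462 − 0.1350 = 0.0112 which rounds to 0.01
e^(−rT) = e^(−0.086·0.25) = 0.9787
N(d₁) = N(0.15) = 0.5596;  N(d₂) = N(0.01) = 0.5040
C = 457·0.5596 − 462·0.9787·0.5040 = 255.7372 − 227.8883 = 27.8489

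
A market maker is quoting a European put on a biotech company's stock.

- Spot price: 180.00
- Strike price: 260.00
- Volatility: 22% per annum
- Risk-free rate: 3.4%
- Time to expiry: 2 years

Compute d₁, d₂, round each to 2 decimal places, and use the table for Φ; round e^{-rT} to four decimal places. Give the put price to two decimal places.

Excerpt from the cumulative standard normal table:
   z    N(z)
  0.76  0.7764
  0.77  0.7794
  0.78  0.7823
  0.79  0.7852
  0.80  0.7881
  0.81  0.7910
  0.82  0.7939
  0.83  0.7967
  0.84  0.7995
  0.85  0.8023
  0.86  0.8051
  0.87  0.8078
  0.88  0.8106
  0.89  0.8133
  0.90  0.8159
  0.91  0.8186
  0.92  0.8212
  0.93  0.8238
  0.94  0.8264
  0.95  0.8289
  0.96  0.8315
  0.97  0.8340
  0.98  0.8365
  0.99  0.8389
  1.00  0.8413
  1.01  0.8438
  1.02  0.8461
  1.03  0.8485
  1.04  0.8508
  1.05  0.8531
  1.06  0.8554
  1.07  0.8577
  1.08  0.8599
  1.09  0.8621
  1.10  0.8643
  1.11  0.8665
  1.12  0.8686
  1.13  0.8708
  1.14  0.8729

T = 2;  σ√T = 0.3111
d₁ = [ln(180/260) + (0.034 + ½·0.22²)·2] / (σ√T) = (-0.3677 + 0.1164) / 0.3111 = -0.8078 → -0.81
d₂ = -0.8078 − 0.3111 = -1.1189 → -1.12
exp(−rT) = exp(−0.034·2) = 0.9343
P = 260·0.9343·N(1.12) − 180·N(0.81) = 260·0.9343·0.8686 − 180·0.7910 = 210.9986 − 142.3800 = 68.6186

68.62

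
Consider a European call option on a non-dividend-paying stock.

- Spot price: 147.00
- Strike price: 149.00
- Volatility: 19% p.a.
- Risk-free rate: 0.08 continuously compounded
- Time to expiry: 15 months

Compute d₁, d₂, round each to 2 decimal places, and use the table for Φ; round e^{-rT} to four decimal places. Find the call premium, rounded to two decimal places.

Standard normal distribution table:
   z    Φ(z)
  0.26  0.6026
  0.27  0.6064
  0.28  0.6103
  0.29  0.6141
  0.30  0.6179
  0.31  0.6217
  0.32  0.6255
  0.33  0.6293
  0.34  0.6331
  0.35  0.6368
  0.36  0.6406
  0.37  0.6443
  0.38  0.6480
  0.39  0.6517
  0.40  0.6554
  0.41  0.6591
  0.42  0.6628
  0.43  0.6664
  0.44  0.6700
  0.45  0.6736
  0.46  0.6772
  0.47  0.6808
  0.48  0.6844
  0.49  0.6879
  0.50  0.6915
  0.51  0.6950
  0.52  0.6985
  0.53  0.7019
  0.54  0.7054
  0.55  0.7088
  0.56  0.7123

σ√T = 0.19 × 1.1180 = 0.2124
d₁ = [ln(147/149) + (0.08 + 0.19²/2)·1.25] / 0.2124 = [-0.0135 + 0.1226] / 0.2124 = 0.5133 ⇒ 0.51
d₂ = d₁ − σ√T = 0.5133 − 0.2124 = 0.3009 ⇒ 0.30
e^(−rT) = e^(−0.08·1.25) = 0.9048
C = 147·N(0.51) − 149·0.9048·N(0.30) = 147·0.6950 − 149·0.9048·0.6179 = 102.1650 − 83.3023 = 18.8627

18.86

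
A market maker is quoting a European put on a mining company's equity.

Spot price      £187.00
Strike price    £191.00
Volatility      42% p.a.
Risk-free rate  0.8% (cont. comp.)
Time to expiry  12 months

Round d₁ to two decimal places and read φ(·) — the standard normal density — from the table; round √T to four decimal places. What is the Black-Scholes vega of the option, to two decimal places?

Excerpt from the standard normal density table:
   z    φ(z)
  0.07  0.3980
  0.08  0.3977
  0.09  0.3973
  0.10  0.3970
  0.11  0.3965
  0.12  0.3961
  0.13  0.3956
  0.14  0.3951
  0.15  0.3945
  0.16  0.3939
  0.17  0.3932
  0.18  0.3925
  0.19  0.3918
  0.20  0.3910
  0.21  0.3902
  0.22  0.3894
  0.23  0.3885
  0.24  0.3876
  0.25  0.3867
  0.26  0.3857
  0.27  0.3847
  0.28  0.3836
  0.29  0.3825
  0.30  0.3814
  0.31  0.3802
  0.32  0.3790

73.40

σ√T = 0.42·√1 = 0.4200
d₁ = [ln(187/191) + (0.008 + ½·0.42²)·1] / (σ√T) = (-0.0212 + 0.0962) / 0.4200 = 0.1787 which rounds to 0.18
√T = √1 = 1.0000
φ(d₁) = φ(0.18) = 0.3925
vega = S·φ(d₁)·√T = 187·0.3925·1.0000 = 73.3975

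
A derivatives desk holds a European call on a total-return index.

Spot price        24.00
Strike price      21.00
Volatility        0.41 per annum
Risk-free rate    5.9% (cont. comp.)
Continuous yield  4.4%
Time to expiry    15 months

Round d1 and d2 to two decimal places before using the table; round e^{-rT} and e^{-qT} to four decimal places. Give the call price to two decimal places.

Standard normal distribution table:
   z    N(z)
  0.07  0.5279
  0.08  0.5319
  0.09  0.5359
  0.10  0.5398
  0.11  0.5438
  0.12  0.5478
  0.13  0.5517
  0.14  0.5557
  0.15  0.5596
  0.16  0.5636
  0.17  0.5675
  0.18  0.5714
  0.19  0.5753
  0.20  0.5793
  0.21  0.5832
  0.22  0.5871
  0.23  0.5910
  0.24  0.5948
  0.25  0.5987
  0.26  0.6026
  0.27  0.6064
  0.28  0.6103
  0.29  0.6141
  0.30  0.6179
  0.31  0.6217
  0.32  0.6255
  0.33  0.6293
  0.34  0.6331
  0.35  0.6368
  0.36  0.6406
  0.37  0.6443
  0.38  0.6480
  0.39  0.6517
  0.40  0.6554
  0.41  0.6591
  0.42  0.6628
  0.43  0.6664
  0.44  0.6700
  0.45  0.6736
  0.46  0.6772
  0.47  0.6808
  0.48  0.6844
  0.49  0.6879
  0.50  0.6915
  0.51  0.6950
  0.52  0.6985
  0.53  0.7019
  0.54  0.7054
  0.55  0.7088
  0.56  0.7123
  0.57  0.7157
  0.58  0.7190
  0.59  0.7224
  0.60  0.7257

5.65

σ√T = 0.41·√1.25 = 0.4584
ln(S/K) + (r − q + σ²/2)T = ln(24/21) + (0.059 − 0.044 + 0.41²/2)·1.25 = 0.1335 + 0.1238 = 0.2573
d₁ = 0.2573 / 0.4584 = 0.5614 which rounds to 0.56
d₂ = d₁ − σ√T = 0.5614 − 0.4584 = 0.1030 which rounds to 0.10
e^(−qT) = e^(−0.044·1.25) = 0.9465;  e^(−rT) = e^(−0.059·1.25) = 0.9289
N(d₁) = N(0.56) = 0.7123;  N(d₂) = N(0.10) = 0.5398
C = 24·0.9465·0.7123 − 21·0.9289·0.5398 = 16.1806 − 10.5298 = 5.6508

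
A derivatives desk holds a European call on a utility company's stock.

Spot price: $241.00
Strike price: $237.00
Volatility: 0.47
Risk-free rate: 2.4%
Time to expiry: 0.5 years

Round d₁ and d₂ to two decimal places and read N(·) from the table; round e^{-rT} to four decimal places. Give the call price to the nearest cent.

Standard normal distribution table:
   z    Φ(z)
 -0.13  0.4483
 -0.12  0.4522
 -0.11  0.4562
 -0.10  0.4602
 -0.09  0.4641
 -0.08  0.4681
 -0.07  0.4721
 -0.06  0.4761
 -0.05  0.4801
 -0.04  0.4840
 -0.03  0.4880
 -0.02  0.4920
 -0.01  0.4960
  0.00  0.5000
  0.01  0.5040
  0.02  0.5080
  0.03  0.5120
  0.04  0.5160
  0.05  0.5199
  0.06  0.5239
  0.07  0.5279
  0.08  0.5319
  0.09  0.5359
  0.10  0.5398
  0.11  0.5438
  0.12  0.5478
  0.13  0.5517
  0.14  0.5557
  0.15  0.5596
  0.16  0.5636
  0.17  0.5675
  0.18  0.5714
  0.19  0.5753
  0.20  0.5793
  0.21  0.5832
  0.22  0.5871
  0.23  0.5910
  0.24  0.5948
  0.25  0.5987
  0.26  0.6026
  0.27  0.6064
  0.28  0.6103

σ√T = 0.47·√0.5 = 0.3323
d₁ = [ln(241/237) + (0.024 + ½·0.47²)·0.5] / (σ√T) = (0.0167 + 0.0672) / 0.3323 = 0.2526 which rounds to 0.25
d₂ = 0.2526 − 0.3323 = -0.0797 which rounds to -0.08
exp(−rT) = exp(−0.024·0.5) = 0.9881
N(d₁) = N(0.25) = 0.5987;  N(d₂) = N(-0.08) = 0.4681
C = 241·0.5987 − 237·0.9881·0.4681 = 144.2867 − 109.6195 = 34.6672

$34.67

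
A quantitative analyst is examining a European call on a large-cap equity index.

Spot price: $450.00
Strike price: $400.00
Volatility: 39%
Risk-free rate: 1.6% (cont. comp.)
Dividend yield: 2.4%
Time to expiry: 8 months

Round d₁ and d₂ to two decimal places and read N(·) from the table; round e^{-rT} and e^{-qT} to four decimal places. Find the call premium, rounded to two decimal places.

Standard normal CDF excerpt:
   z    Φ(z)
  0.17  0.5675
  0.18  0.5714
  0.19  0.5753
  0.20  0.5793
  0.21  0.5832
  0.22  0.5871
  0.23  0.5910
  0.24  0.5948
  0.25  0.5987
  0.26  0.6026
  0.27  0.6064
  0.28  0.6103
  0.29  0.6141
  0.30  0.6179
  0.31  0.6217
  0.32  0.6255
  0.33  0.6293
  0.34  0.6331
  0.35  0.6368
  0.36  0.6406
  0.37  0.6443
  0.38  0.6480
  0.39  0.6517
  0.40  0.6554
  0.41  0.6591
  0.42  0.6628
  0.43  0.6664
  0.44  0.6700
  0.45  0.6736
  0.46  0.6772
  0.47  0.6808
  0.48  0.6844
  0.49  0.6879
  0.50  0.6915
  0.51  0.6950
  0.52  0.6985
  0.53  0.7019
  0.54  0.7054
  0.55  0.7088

σ√T = 0.39 × 0.8165 = 0.3184
d₁ = [ln(450/400) + (0.016 − 0.024 + 0.39²/2)·0.6667] / 0.3184 = [0.1178 + 0.0454] / 0.3184 = 0.5124 which rounds to 0.51
d₂ = d₁ − σ√T = 0.5124 − 0.3184 = 0.1939 which rounds to 0.19
e^(−qT) = e^(−0.024·0.6667) = 0.9841;  e^(−rT) = e^(−0.016·0.6667) = 0.9894
N(d₁) = N(0.51) = 0.6950;  N(d₂) = N(0.19) = 0.5753
C = 450·0.9841·0.6950 − 400·0.9894·0.5753 = 307.7773 − 227.6807 = 80.0965

$80.10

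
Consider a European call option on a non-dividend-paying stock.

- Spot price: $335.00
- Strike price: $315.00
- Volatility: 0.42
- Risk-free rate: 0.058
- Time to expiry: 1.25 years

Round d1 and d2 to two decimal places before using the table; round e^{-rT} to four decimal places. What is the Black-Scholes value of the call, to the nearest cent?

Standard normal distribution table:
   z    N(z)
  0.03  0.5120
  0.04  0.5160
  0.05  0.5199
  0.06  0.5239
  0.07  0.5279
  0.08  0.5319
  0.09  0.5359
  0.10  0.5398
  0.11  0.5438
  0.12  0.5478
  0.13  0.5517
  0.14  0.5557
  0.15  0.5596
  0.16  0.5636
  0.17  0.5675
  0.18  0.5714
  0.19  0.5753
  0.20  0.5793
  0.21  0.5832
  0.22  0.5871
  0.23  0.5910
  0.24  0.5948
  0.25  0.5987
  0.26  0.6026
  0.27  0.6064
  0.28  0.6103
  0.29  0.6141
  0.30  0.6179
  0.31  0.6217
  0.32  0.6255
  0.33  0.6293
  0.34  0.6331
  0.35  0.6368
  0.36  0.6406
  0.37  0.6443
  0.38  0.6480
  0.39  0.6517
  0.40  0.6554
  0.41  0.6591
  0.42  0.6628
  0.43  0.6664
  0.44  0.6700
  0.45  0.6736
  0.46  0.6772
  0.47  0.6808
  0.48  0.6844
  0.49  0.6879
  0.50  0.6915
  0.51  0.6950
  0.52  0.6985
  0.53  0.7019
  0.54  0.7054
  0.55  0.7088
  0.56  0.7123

σ√T = 0.42·√1.25 = 0.4696
d₁ = [ln(335/315) + (0.058 + 0.42²/2)·1.25] / 0.4696 = [0.0616 + 0.1827] / 0.4696 = 0.5203 ≈ 0.52
d₂ = d₁ − σ√T = 0.5203 − 0.4696 = 0.0507 ≈ 0.05
e^(−rT) = e^(−0.058·1.25) = 0.9301
N(d₁) = N(0.52) = 0.6985;  N(d₂) = N(0.05) = 0.5199
C = 335·0.6985 − 315·0.9301·0.5199 = 233.9975 − 152.3211 = 81.6764

$81.68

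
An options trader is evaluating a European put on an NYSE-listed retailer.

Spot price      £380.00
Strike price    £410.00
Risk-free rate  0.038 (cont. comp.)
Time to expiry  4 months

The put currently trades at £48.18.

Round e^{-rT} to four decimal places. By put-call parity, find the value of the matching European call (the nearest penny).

e^(−rT) = e^(−0.038·0.3333) = 0.9874
Put-call parity: C − P = S − K·e^(−rT) = 380 − 410·0.9874 = 380 − 404.8340 = -24.8340
C = P + (C − P) = 48.18 + (-24.8340) = 23.3460

£23.35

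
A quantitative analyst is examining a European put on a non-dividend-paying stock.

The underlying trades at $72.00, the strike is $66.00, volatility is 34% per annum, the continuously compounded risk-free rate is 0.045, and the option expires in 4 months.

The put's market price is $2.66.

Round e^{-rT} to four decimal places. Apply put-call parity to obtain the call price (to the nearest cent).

exp(−rT) = exp(−0.045·0.3333) = 0.9851
Put-call parity: C − P = S − K·e^(−rT) = 72 − 66·0.9851 = 72 − 65.0166 = 6.9834
C = P + (C − P) = 2.66 + (6.9834) = 9.6434

$9.64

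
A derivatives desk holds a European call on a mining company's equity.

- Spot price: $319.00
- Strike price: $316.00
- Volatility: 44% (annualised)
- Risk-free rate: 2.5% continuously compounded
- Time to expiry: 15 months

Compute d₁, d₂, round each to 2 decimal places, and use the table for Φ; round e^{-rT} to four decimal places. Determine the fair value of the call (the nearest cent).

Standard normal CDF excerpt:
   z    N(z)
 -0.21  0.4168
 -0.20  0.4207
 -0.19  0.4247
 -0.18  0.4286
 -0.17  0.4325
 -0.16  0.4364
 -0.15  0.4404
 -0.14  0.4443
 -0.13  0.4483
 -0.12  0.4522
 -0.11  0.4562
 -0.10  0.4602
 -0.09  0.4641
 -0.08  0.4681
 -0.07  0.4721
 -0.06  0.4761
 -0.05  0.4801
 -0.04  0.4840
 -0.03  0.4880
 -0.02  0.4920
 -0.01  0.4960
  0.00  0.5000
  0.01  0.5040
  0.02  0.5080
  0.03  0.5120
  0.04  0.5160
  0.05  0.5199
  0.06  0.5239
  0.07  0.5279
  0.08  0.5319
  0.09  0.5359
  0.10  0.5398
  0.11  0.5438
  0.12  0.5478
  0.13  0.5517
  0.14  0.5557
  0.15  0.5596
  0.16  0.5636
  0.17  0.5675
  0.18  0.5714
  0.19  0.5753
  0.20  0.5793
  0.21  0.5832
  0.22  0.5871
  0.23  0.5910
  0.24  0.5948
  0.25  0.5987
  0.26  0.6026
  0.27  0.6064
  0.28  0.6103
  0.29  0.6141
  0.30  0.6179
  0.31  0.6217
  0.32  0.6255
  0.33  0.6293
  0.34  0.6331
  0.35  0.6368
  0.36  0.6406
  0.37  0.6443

σ√T = 0.44 × 1.1180 = 0.4919
d₁ = [ln(319/316) + (0.025 + ½·0.44²)·1.25] / (σ√T) = (0.0094 + 0.1522) / 0.4919 = 0.3287 → 0.33
d₂ = 0.3287 − 0.4919 = -0.1632 → -0.16
exp(−rT) = exp(−0.025·1.25) = 0.9692
N(d₁) = N(0.33) = 0.6293;  N(d₂) = N(-0.16) = 0.4364
C = 319·0.6293 − 316·0.9692·0.4364 = 200.7467 − 133.6550 = 67.0917

$67.09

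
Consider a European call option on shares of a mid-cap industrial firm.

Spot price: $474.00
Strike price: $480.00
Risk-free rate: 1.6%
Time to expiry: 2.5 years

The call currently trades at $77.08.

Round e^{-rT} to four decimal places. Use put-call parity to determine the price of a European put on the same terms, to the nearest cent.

exp(−rT) = exp(−0.016·2.5) = 0.9608
Put-call parity: C − P = S − K·e^(−rT) = 474 − 480·0.9608 = 474 − 461.1840 = 12.8160
P = C − (C − P) = 77.08 − (12.8160) = 64.2640

$64.26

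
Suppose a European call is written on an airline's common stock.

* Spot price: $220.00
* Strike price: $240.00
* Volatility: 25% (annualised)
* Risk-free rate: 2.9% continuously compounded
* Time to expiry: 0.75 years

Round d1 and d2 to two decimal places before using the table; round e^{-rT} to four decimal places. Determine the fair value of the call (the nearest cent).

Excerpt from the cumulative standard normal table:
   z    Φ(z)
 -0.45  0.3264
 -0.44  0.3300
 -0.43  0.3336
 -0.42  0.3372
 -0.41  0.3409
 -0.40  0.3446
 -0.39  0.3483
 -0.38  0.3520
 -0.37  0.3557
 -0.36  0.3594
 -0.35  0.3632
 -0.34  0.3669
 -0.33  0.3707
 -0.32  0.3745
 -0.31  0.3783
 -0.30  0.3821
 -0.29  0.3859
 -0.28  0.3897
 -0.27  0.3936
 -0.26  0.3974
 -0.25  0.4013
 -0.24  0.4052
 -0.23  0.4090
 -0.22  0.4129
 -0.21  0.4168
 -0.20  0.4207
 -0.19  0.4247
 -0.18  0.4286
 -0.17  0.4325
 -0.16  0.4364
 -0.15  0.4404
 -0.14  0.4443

$13.38

T = 0.75;  σ√T = 0.2165
ln(S/K) + (r + σ²/2)T = ln(220/240) + (0.029 + 0.25²/2)·0.75 = -0.0870 + 0.0452 = -0.0418
d₁ = -0.0418 / 0.2165 = -0.1932 ≈ -0.19
d₂ = d₁ − σ√T = -0.1932 − 0.2165 = -0.4097 ≈ -0.41
e^(−rT) = e^(−0.029·0.75) = 0.9785
N(d₁) = N(-0.19) = 0.4247;  N(d₂) = N(-0.41) = 0.3409
C = 220·0.4247 − 240·0.9785·0.3409 = 93.4340 − 80.0570 = 13.3770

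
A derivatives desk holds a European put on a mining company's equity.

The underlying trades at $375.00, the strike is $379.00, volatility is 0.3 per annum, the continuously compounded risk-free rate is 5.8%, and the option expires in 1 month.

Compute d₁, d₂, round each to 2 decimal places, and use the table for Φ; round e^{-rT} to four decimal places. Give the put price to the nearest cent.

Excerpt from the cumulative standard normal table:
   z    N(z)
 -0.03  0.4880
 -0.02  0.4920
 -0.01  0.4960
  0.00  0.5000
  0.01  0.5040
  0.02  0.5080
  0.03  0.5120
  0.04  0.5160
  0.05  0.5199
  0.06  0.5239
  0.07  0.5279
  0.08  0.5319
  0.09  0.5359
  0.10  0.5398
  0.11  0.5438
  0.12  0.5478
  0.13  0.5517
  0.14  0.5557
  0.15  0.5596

$14.61

T = 0.08333;  σ√T = 0.0866
d₁ = [ln(375/379) + (0.058 + 0.3²/2)·0.08333] / 0.0866 = [-0.0106 + 0.0086] / 0.0866 = -0.0234 → -0.02
d₂ = d₁ − σ√T = -0.0234 − 0.0866 = -0.1100 → -0.11
e^(−rT) = e^(−0.058·0.08333) = 0.9952
N(−d₂) = N(0.11) = 0.5438;  N(−d₁) = N(0.02) = 0.5080
P = 379·0.9952·0.5438 − 375·0.5080 = 205.1109 − 190.5000 = 14.6109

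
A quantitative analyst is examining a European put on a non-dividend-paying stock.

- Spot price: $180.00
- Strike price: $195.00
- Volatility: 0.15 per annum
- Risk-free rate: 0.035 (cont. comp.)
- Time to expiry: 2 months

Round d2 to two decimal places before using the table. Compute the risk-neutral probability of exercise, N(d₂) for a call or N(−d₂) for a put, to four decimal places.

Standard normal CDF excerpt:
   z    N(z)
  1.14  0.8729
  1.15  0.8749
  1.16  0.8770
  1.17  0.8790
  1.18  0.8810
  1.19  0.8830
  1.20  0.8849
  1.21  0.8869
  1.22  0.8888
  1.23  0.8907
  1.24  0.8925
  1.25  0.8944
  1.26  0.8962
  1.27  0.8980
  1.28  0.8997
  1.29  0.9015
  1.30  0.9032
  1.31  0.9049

σ√T = 0.15 × 0.4082 = 0.0612
d₁ = [ln(180/195) + (0.035 + ½·0.15²)·0.1667] / (σ√T) = (-0.0800 + 0.0077) / 0.0612 = -1.1812 ⇒ -1.18
d₂ = -1.1812 − 0.0612 = -1.2425 ⇒ -1.24
Pr(exercise) under Q = N(−d₂) = N(1.24) = 0.8925

0.8925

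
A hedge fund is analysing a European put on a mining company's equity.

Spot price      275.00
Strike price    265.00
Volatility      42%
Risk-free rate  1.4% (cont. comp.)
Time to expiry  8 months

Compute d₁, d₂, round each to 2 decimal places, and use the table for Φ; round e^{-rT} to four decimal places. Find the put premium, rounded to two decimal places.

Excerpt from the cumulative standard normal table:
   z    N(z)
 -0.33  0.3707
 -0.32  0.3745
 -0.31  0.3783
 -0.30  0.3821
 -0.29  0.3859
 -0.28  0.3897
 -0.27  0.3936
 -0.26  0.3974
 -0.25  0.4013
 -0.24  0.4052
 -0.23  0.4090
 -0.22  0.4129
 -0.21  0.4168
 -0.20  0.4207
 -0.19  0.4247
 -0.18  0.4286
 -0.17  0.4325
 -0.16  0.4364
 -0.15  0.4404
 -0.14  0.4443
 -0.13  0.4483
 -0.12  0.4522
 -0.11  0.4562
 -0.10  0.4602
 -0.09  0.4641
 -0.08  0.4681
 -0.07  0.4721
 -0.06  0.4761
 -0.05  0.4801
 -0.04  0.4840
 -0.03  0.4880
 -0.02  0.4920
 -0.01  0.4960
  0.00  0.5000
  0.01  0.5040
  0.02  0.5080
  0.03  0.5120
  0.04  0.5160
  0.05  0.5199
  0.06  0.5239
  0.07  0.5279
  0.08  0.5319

31.44

σ√T = 0.42 × 0.8165 = 0.3429
d₁ = [ln(275/265) + (0.014 + 0.42²/2)·0.6667] / 0.3429 = [0.0370 + 0.0681] / 0.3429 = 0.3067 ⇒ 0.31
d₂ = d₁ − σ√T = 0.3067 − 0.3429 = -0.0362 ⇒ -0.04
e^(−rT) = e^(−0.014·0.6667) = 0.9907
P = 265·0.9907·N(0.04) − 275·N(-0.31) = 265·0.9907·0.5160 − 275·0.3783 = 135.4683 − 104.0325 = 31.4358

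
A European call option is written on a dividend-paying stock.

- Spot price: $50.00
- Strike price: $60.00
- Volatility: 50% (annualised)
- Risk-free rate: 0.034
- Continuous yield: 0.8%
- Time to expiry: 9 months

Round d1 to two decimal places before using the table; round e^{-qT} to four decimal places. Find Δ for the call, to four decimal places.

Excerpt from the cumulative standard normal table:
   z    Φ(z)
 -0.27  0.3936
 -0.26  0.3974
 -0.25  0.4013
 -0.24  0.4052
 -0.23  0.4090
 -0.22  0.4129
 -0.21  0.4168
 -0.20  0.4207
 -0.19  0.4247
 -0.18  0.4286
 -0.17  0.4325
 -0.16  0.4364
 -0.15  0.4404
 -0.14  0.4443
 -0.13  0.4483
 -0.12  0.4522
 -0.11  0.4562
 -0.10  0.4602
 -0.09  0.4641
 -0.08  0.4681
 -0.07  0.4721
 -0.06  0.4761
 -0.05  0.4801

0.4338

σ√T = 0.5 × 0.8660 = 0.4330
d₁ = [ln(50/60) + (0.034 − 0.008 + 0.5²/2)·0.75] / 0.4330 = [-0.1823 + 0.1132] / 0.4330 = -0.1595 → -0.16
N(d₁) = N(-0.16) = 0.4364
Δ_call = exp(−qT)·N(d₁) = 0.9940·0.4364 = 0.4338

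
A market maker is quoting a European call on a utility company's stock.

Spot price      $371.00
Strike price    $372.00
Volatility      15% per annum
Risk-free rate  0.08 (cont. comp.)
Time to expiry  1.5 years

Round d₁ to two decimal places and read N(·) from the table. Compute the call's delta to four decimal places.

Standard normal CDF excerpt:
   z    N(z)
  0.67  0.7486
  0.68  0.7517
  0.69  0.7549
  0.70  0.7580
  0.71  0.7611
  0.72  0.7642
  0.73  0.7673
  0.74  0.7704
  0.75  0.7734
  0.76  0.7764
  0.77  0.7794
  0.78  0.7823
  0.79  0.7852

0.7673

σ√T = 0.15·√1.5 = 0.1837
d₁ = [ln(371/372) + (0.08 + 0.15²/2)·1.5] / 0.1837 = [-0.0027 + 0.1369] / 0.1837 = 0.7304 → 0.73
N(d₁) = N(0.73) = 0.7673
Δ_call = N(d₁) = 0.7673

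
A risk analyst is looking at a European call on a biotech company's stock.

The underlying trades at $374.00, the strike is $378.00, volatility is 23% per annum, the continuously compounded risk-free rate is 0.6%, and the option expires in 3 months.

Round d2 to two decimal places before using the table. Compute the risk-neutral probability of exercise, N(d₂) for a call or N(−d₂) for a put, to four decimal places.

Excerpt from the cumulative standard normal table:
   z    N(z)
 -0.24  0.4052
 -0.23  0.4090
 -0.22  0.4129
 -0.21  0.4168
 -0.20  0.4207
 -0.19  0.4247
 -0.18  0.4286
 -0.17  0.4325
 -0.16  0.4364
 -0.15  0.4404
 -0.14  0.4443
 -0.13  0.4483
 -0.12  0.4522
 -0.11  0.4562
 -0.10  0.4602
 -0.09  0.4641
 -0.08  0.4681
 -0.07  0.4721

σ√T = 0.23·√0.25 = 0.1150
d₁ = [ln(374/378) + (0.006 + 0.23²/2)·0.25] / 0.1150 = [-0.0106 + 0.0081] / 0.1150 = -0.0220 → -0.02
d₂ = d₁ − σ√T = -0.0220 − 0.1150 = -0.1370 → -0.14
Pr(exercise) under Q = N(d₂) = 0.4443

0.4443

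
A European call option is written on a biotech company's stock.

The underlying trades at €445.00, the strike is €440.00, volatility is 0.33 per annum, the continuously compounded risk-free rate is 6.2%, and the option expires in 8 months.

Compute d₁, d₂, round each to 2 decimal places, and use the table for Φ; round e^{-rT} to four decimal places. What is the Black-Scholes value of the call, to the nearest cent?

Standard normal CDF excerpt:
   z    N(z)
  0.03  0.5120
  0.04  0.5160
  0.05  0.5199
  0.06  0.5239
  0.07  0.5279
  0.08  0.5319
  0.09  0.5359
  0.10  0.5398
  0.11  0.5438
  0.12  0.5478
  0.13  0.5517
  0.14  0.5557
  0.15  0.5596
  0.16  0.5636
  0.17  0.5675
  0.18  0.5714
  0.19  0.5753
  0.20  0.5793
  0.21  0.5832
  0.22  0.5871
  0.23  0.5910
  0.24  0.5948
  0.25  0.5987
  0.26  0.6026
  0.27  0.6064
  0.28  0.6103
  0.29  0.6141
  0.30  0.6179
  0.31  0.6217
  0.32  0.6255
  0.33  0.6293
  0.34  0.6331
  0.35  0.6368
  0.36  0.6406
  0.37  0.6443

σ√T = 0.33 × 0.8165 = 0.2694
ln(S/K) + (r + σ²/2)T = ln(445/440) + (0.062 + 0.33²/2)·0.6667 = 0.0113 + 0.0776 = 0.0889
d₁ = 0.0889 / 0.2694 = 0.3301 ≈ 0.33
d₂ = d₁ − σ√T = 0.3301 − 0.2694 = 0.0606 ≈ 0.06
e^(−rT) = e^(−0.062·0.6667) = 0.9595
N(d₁) = N(0.33) = 0.6293;  N(d₂) = N(0.06) = 0.5239
C = 445·0.6293 − 440·0.9595·0.5239 = 280.0385 − 221.1801 = 58.8584

€58.86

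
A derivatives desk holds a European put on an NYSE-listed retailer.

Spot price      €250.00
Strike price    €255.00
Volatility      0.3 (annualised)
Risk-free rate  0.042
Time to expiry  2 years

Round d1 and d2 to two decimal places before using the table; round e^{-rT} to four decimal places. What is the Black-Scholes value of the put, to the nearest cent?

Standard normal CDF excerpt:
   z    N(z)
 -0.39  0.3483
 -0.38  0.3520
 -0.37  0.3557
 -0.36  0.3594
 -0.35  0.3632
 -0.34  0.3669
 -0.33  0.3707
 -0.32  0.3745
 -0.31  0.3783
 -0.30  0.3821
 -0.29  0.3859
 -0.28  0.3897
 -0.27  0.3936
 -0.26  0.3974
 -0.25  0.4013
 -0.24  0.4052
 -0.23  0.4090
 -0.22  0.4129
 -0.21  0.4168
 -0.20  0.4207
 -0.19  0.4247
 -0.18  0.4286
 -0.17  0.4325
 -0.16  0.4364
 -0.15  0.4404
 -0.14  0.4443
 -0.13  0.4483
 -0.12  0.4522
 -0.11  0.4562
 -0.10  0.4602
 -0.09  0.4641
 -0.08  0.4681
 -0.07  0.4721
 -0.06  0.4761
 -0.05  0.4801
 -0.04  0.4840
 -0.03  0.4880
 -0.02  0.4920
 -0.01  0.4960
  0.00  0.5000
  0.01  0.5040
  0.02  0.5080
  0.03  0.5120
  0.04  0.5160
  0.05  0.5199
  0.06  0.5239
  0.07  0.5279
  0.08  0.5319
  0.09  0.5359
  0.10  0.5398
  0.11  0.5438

T = 2;  σ√T = 0.4243
ln(S/K) + (r + σ²/2)T = ln(250/255) + (0.042 + 0.3²/2)·2 = -0.0198 + 0.1740 = 0.1542
d₁ = 0.1542 / 0.4243 = 0.3634 ≈ 0.36
d₂ = d₁ − σ√T = 0.3634 − 0.4243 = -0.0608 ≈ -0.06
exp(−rT) = exp(−0.042·2) = 0.9194
N(−d₂) = N(0.06) = 0.5239;  N(−d₁) = N(-0.36) = 0.3594
P = 255·0.9194·0.5239 − 250·0.3594 = 122.8268 − 89.8500 = 32.9768

€32.98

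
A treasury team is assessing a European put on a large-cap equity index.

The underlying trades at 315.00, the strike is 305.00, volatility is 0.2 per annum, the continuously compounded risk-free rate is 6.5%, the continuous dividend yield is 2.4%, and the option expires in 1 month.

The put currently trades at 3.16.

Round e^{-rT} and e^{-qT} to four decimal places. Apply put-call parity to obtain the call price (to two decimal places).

14.18

exp(−qT) = exp(−0.024·0.08333) = 0.9980;  exp(−rT) = exp(−0.065·0.08333) = 0.9946
Put-call parity: C − P = S·e^(−qT) − K·e^(−rT) = 315·0.9980 − 305·0.9946 = 314.3700 − 303.3530 = 11.0170
C = P + (C − P) = 3.16 + (11.0170) = 14.1770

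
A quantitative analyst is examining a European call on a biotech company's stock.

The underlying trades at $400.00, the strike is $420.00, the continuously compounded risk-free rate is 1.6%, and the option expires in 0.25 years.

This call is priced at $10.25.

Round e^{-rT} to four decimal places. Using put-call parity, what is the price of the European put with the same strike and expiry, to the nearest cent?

e^(−rT) = e^(−0.016·0.25) = 0.9960
Put-call parity: C − P = S − K·e^(−rT) = 400 − 420·0.9960 = 400 − 418.3200 = -18.3200
P = C − (C − P) = 10.25 − (-18.3200) = 28.5700

$28.57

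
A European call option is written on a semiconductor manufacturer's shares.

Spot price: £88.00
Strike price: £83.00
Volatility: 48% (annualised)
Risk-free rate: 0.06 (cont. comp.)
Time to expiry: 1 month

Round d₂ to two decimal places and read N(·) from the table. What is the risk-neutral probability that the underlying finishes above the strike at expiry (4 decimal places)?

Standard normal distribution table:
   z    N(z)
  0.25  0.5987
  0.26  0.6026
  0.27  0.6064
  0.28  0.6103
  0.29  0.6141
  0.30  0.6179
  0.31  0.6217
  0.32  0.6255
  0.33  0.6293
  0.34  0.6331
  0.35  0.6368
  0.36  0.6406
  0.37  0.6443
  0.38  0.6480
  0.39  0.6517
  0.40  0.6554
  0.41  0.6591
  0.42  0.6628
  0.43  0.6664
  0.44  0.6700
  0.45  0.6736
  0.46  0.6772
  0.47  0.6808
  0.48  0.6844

0.6517

σ√T = 0.48 × 0.2887 = 0.1386
d₁ = [ln(88/83) + (0.06 + 0.48²/2)·0.08333] / 0.1386 = [0.0585 + 0.0146] / 0.1386 = 0.5275 → 0.53
d₂ = d₁ − σ√T = 0.5275 − 0.1386 = 0.3890 → 0.39
Risk-neutral Pr[S_T > K] = N(d₂) = N(0.39) = 0.6517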